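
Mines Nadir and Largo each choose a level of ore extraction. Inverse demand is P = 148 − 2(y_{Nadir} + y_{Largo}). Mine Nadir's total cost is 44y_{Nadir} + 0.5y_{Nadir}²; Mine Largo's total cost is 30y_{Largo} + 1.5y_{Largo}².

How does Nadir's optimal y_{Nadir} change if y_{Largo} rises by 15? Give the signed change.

Mine Nadir's profit: π = y_{Nadir}(148 − 2(y_{Nadir} + y_{Largo})) − 44y_{Nadir} − 0.5y_{Nadir}².
∂π/∂y_{Nadir} = 104 − 5y_{Nadir} − 2y_{Largo} = 0, so y_{Nadir} = 20.8 − 0.4y_{Largo}.
The reaction-function slope is −0.4, so a 15-unit rise in y_{Largo} moves y_{Nadir} by −0.4 × 15 = −6. Nadir's best response falls — the actions are strategic substitutes.

-6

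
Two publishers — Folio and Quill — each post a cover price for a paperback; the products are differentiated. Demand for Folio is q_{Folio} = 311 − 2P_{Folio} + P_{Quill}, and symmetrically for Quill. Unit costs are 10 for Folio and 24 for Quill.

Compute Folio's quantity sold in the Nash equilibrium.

204.4

Folio's profit: π = (P_{Folio} − 10)(311 − 2P_{Folio} + P_{Quill}).
∂π/∂P_{Folio} = 331 − 4P_{Folio} + P_{Quill} = 0 ⇒ P_{Folio} = 82.75 + 0.25P_{Quill}.
Similarly P_{Quill} = 89.75 + 0.25P_{Folio}.
Substituting the second reaction function into the first: P_{Folio} = 82.75 + 0.25(89.75 + 0.25P_{Folio}), which gives 0.9375P_{Folio} = 105.1875 ⇒ P_{Folio} = 112.2.
Then P_{Quill} = 89.75 + 0.25·112.2 = 117.8.
q_{Folio} = 311 − 2·112.2 + 117.8 = 204.4.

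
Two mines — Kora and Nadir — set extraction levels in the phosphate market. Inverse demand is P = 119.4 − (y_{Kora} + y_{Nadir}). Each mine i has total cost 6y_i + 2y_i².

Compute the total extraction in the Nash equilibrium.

Mine Kora's profit: π = y_{Kora}(119.4 − (y_{Kora} + y_{Nadir})) − 6y_{Kora} − 2y_{Kora}².
∂π/∂y_{Kora} = 113.4 − 6y_{Kora} − y_{Nadir} = 0, so y_{Kora} = 18.9 − (1/6)y_{Nadir}.
By symmetry y_{Nadir} = y_{Kora}; substituting into the reaction function, (7/6)y_{Kora} = 18.9 and y_{Kora} = 16.2.
Total extraction: 16.2 + 16.2 = 32.4.

32.4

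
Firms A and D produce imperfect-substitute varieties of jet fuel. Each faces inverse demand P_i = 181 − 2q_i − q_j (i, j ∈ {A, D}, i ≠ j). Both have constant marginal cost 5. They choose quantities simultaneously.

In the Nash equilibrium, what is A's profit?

2478.08

Firm A's profit: π = q_A(181 − 2q_A − q_D) − 5q_A.
∂π/∂q_A = 176 − 4q_A − q_D = 0 ⇒ q_A = 44 − 0.25q_D.
By symmetry q_D = q_A; substituting into the reaction function, 1.25q_A = 44 and q_A = 35.2.
P_A = 181 − 2·35.2 − 35.2 = 75.4.
Profit = (75.4 − 5)·35.2 = 2478.08.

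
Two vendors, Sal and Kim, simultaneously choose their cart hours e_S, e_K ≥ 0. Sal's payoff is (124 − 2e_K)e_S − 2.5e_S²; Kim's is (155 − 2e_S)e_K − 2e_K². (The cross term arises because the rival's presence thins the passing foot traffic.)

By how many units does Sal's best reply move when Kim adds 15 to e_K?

-6

Expanding Sal's payoff: 124e_S − 2e_Ke_S − 2.5e_S².
∂π/∂e_S = 124 − 2e_K − 5e_S = 0, so e_S = 24.8 − 0.4e_K.
The reaction-function slope is −0.4, so a 15-unit rise in e_K moves e_S by −0.4 × 15 = −6. Sal's best response falls — the actions are strategic substitutes.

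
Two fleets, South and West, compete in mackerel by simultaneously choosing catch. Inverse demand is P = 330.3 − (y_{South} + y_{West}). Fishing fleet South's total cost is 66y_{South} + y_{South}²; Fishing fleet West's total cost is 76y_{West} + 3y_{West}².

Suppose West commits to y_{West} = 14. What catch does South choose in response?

Fishing fleet South's profit: π = y_{South}(330.3 − (y_{South} + y_{West})) − 66y_{South} − y_{South}².
∂π/∂y_{South} = 264.3 − 4y_{South} − y_{West} = 0, so y_{South} = 66.075 − 0.25y_{West}.
At y_{West} = 14: y_{South} = 66.075 − 0.25·14 = 62.575.

62.575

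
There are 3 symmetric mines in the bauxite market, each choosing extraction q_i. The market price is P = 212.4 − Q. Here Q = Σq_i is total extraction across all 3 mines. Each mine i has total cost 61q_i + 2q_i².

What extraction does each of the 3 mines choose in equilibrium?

A representative mine's profit is π_i = q_i(212.4 − Q) − 61q_i − 2q_i², with Q = q_i + Σ_{j≠i} q_j.
First-order condition: 151.4 − 6q_i − Σ_{j≠i} q_j = 0.
Imposing symmetry (q_j = q for all j) turns Σ_{j≠i} q_j into 2q, so 151.4 = 8q and q = 18.925.

18.925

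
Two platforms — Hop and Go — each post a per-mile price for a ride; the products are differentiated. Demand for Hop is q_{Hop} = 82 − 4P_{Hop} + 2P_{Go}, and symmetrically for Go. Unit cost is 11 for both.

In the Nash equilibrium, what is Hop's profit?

400

Hop's profit: π = (P_{Hop} − 11)(82 − 4P_{Hop} + 2P_{Go}).
∂π/∂P_{Hop} = 126 − 8P_{Hop} + 2P_{Go} = 0 ⇒ P_{Hop} = 15.75 + 0.25P_{Go}.
The game is symmetric, so in equilibrium P_{Go} = P_{Hop}: the reaction function gives 0.75P_{Hop} = 15.75, hence P_{Hop} = 21.
q_{Hop} = 82 − 4·21 + 2·21 = 40.
Profit = (21 − 11)·40 = 400.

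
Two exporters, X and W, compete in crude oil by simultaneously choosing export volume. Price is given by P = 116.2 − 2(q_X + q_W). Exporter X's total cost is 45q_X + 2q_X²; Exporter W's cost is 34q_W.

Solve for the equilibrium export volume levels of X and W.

4.3, 18.4

Exporter X's profit: π = q_X(116.2 − 2(q_X + q_W)) − 45q_X − 2q_X².
∂π/∂q_X = 71.2 − 8q_X − 2q_W = 0, so q_X = 8.9 − 0.25q_W.
For W: ∂π/∂q_W = 82.2 − 4q_W − 2q_X = 0 ⇒ q_W = 20.55 − 0.5q_X.
Substituting the second reaction function into the first: q_X = 8.9 − 0.25(20.55 − 0.5q_X), which gives 0.875q_X = 3.7625 ⇒ q_X = 4.3.
Then q_W = 20.55 − 0.5·4.3 = 18.4.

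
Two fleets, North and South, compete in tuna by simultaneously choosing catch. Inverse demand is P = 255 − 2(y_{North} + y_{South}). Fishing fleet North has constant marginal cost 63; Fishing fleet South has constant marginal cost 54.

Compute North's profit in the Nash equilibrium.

Fishing fleet North's profit: π = y_{North}(255 − 2(y_{North} + y_{South})) − 63y_{North}.
∂π/∂y_{North} = 192 − 4y_{North} − 2y_{South} = 0, so y_{North} = 48 − 0.5y_{South}.
By the same steps for South: y_{South} = 50.25 − 0.5y_{North}.
Plugging y_{South} into North's best response: y_{North} = 48 − 0.5(50.25 − 0.5y_{North}) ⇒ 0.75y_{North} = 22.875, so y_{North} = 30.5.
Then y_{South} = 50.25 − 0.5·30.5 = 35.
Price P = 255 − 2·65.5 = 124.
North's profit: (124 − 63)·30.5 = 1860.5.

1860.5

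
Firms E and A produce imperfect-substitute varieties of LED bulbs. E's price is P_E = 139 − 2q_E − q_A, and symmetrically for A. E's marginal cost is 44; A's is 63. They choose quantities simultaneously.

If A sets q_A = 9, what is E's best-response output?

Firm E's profit: π = q_E(139 − 2q_E − q_A) − 44q_E.
∂π/∂q_E = 95 − 4q_E − q_A = 0 ⇒ q_E = 23.75 − 0.25q_A.
At q_A = 9: q_E = 23.75 − 0.25·9 = 21.5.

21.5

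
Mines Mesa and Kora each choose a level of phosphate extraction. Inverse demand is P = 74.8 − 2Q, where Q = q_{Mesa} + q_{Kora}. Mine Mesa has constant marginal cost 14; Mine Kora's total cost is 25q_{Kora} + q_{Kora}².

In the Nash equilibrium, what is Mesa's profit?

351.6552

Mine Mesa's profit: π = q_{Mesa}(74.8 − 2(q_{Mesa} + q_{Kora})) − 14q_{Mesa}.
∂π/∂q_{Mesa} = 60.8 − 4q_{Mesa} − 2q_{Kora} = 0, so q_{Mesa} = 15.2 − 0.5q_{Kora}.
For Kora: ∂π/∂q_{Kora} = 49.8 − 6q_{Kora} − 2q_{Mesa} = 0 ⇒ q_{Kora} = 8.3 − (1/3)q_{Mesa}.
Substituting the second reaction function into the first: q_{Mesa} = 15.2 − 0.5(8.3 − (1/3)q_{Mesa}), which gives (5/6)q_{Mesa} = 11.05 ⇒ q_{Mesa} = 13.26.
Then q_{Kora} = 8.3 − (1/3)·13.26 = 3.88.
Price P = 74.8 − 2·17.14 = 40.52.
Mesa's profit: (40.52 − 14)·13.26 = 351.6552.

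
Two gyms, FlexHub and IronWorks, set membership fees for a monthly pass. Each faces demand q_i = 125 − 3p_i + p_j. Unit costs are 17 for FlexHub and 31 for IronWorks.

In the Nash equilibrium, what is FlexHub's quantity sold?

58.2

FlexHub's profit: π = (p_{FlexHub} − 17)(125 − 3p_{FlexHub} + p_{IronWorks}).
∂π/∂p_{FlexHub} = 176 − 6p_{FlexHub} + p_{IronWorks} = 0 ⇒ p_{FlexHub} = 88/3 + (1/6)p_{IronWorks}.
Similarly p_{IronWorks} = 109/3 + (1/6)p_{FlexHub}.
Solving the two reaction functions simultaneously: (1 − (1/6)(1/6))p_{FlexHub} = 88/3 + (1/6)·(109/3), so (35/36)p_{FlexHub} = 637/18 and p_{FlexHub} = 36.4.
Then p_{IronWorks} = 109/3 + (1/6)·36.4 = 42.4.
q_{FlexHub} = 125 − 3·36.4 + 42.4 = 58.2.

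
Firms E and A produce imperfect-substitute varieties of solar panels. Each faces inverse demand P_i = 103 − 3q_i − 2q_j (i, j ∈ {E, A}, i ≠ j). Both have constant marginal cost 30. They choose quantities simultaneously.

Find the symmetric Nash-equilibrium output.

9.125

Firm E's profit: π = q_E(103 − 3q_E − 2q_A) − 30q_E.
∂π/∂q_E = 73 − 6q_E − 2q_A = 0 ⇒ q_E = 73/6 − (1/3)q_A.
By symmetry q_A = q_E; substituting into the reaction function, (4/3)q_E = 73/6 and q_E = 9.125.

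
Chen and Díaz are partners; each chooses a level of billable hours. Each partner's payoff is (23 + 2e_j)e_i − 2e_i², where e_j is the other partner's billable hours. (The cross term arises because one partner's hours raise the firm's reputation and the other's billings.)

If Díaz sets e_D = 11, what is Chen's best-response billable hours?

11.25

Chen's payoff is (23 + 2e_D)e_C − 2e_C².
∂π/∂e_C = 23 + 2e_D − 4e_C = 0, so e_C = 5.75 + 0.5e_D.
At e_D = 11: e_C = 5.75 + 0.5·11 = 11.25.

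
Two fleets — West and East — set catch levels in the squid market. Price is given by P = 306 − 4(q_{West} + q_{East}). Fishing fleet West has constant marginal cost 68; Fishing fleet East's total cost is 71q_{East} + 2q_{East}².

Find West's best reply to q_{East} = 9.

25.25

Fishing fleet West's profit: π = q_{West}(306 − 4(q_{West} + q_{East})) − 68q_{West}.
∂π/∂q_{West} = 238 − 8q_{West} − 4q_{East} = 0, so q_{West} = 29.75 − 0.5q_{East}.
At q_{East} = 9: q_{West} = 29.75 − 0.5·9 = 25.25.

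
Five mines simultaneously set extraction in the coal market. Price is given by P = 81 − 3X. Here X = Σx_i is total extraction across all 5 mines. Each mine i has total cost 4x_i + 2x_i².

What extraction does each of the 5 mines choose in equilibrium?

A representative mine's profit is π_i = x_i(81 − 3X) − 4x_i − 2x_i², with X = x_i + Σ_{j≠i} x_j.
First-order condition: 77 − 10x_i − 3Σ_{j≠i} x_j = 0.
In a symmetric equilibrium every mine chooses the same x, so Σ_{j≠i} x_j = 4x. The condition becomes 77 − 22x = 0, giving x = 77/22 = 3.5.

3.5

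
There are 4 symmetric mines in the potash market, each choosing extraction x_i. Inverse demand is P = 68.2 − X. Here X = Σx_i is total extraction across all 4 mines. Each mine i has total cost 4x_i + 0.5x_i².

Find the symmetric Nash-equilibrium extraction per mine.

A representative mine's profit is π_i = x_i(68.2 − X) − 4x_i − 0.5x_i², with X = x_i + Σ_{j≠i} x_j.
First-order condition: 64.2 − 3x_i − Σ_{j≠i} x_j = 0.
In a symmetric equilibrium every mine chooses the same x, so Σ_{j≠i} x_j = 3x. The condition becomes 64.2 − 6x = 0, giving x = 64.2/6 = 10.7.

10.7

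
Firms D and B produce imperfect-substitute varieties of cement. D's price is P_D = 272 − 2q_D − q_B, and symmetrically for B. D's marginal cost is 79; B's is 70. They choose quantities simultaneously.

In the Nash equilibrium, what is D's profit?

2888

Firm D's profit: π = q_D(272 − 2q_D − q_B) − 79q_D.
∂π/∂q_D = 193 − 4q_D − q_B = 0 ⇒ q_D = 48.25 − 0.25q_B.
Similarly q_B = 50.5 − 0.25q_D.
Substituting the second reaction function into the first: q_D = 48.25 − 0.25(50.5 − 0.25q_D), which gives 0.9375q_D = 35.625 ⇒ q_D = 38.
Then q_B = 50.5 − 0.25·38 = 41.
P_D = 272 − 2·38 − 41 = 155.
Profit = (155 − 79)·38 = 2888.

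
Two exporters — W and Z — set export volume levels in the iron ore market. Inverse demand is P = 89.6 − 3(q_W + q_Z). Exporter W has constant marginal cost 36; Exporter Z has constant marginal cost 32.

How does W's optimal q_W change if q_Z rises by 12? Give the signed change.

-6

Exporter W's profit: π = q_W(89.6 − 3(q_W + q_Z)) − 36q_W.
∂π/∂q_W = 53.6 − 6q_W − 3q_Z = 0, so q_W = 134/15 − 0.5q_Z.
The reaction-function slope is −0.5, so a 12-unit rise in q_Z moves q_W by −0.5 × 12 = −6. W's best response falls — the actions are strategic substitutes.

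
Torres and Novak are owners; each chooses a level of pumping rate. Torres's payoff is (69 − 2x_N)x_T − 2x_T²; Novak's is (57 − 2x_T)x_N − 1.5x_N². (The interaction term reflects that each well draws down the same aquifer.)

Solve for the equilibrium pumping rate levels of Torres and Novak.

Expanding Torres's payoff: 69x_T − 2x_Nx_T − 2x_T².
∂π/∂x_T = 69 − 2x_N − 4x_T = 0, so x_T = 17.25 − 0.5x_N.
Likewise for Novak: x_N = 19 − (2/3)x_T.
Solving the two reaction functions simultaneously: (1 − (−0.5)(−2/3))x_T = 17.25 − 0.5·19, so (2/3)x_T = 7.75 and x_T = 11.625.
Then x_N = 19 − (2/3)·11.625 = 11.25.

11.625, 11.25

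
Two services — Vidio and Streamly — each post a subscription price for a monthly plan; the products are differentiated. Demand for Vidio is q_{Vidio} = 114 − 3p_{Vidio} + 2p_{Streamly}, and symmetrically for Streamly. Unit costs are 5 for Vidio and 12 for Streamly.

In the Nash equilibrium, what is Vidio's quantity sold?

Vidio's profit: π = (p_{Vidio} − 5)(114 − 3p_{Vidio} + 2p_{Streamly}).
∂π/∂p_{Vidio} = 129 − 6p_{Vidio} + 2p_{Streamly} = 0 ⇒ p_{Vidio} = 21.5 + (1/3)p_{Streamly}.
Similarly p_{Streamly} = 25 + (1/3)p_{Vidio}.
Solving the two reaction functions simultaneously: (1 − (1/3)(1/3))p_{Vidio} = 21.5 + (1/3)·25, so (8/9)p_{Vidio} = 179/6 and p_{Vidio} = 33.5625.
Then p_{Streamly} = 25 + (1/3)·33.5625 = 36.1875.
q_{Vidio} = 114 − 3·33.5625 + 2·36.1875 = 85.6875.

85.6875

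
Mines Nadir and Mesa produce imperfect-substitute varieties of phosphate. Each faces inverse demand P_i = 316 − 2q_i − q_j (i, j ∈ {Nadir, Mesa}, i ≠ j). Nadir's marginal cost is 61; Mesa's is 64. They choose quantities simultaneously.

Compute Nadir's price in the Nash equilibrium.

163.4

Mine Nadir's profit: π = q_{Nadir}(316 − 2q_{Nadir} − q_{Mesa}) − 61q_{Nadir}.
∂π/∂q_{Nadir} = 255 − 4q_{Nadir} − q_{Mesa} = 0 ⇒ q_{Nadir} = 63.75 − 0.25q_{Mesa}.
Similarly q_{Mesa} = 63 − 0.25q_{Nadir}.
Substituting the second reaction function into the first: q_{Nadir} = 63.75 − 0.25(63 − 0.25q_{Nadir}), which gives 0.9375q_{Nadir} = 48 ⇒ q_{Nadir} = 51.2.
Then q_{Mesa} = 63 − 0.25·51.2 = 50.2.
P_{Nadir} = 316 − 2·51.2 − 50.2 = 163.4.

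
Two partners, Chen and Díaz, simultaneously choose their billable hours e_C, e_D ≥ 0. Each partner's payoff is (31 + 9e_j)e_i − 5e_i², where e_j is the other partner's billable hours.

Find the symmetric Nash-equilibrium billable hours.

31

Chen's payoff is (31 + 9e_D)e_C − 5e_C².
∂π/∂e_C = 31 + 9e_D − 10e_C = 0, so e_C = 3.1 + 0.9e_D.
Setting e_C = e_D in the reaction function: e_C = 3.1 + 0.9e_C, so e_C = 3.1 / 0.1 = 31.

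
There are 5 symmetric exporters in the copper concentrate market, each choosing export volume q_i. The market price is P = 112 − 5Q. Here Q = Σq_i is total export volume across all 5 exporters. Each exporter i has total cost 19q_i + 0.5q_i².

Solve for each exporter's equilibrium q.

3

A representative exporter's profit is π_i = q_i(112 − 5Q) − 19q_i − 0.5q_i², with Q = q_i + Σ_{j≠i} q_j.
First-order condition: 93 − 11q_i − 5Σ_{j≠i} q_j = 0.
Imposing symmetry (q_j = q for all j) turns Σ_{j≠i} q_j into 4q, so 93 = 31q and q = 3.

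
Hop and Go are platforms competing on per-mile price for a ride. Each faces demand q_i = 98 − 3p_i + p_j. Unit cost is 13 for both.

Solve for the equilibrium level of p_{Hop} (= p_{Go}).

Hop's profit: π = (p_{Hop} − 13)(98 − 3p_{Hop} + p_{Go}).
∂π/∂p_{Hop} = 137 − 6p_{Hop} + p_{Go} = 0 ⇒ p_{Hop} = 137/6 + (1/6)p_{Go}.
The game is symmetric, so in equilibrium p_{Go} = p_{Hop}: the reaction function gives (5/6)p_{Hop} = 137/6, hence p_{Hop} = 27.4.

27.4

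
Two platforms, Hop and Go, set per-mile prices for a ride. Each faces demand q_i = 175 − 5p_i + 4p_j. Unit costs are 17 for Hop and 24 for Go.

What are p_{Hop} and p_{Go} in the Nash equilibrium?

Hop's profit: π = (p_{Hop} − 17)(175 − 5p_{Hop} + 4p_{Go}).
∂π/∂p_{Hop} = 260 − 10p_{Hop} + 4p_{Go} = 0 ⇒ p_{Hop} = 26 + 0.4p_{Go}.
Similarly p_{Go} = 29.5 + 0.4p_{Hop}.
Substituting the second reaction function into the first: p_{Hop} = 26 + 0.4(29.5 + 0.4p_{Hop}), which gives 0.84p_{Hop} = 37.8 ⇒ p_{Hop} = 45.
Then p_{Go} = 29.5 + 0.4·45 = 47.5.

45, 47.5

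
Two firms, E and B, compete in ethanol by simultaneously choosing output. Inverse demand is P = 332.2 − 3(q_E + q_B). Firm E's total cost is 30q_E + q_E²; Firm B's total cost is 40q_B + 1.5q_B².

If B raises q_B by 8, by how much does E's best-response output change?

-3

Firm E's profit: π = q_E(332.2 − 3(q_E + q_B)) − 30q_E − q_E².
∂π/∂q_E = 302.2 − 8q_E − 3q_B = 0, so q_E = 37.775 − 0.375q_B.
The reaction-function slope is −0.375, so an 8-unit rise in q_B moves q_E by −0.375 × 8 = −3. E's best response falls — the actions are strategic substitutes.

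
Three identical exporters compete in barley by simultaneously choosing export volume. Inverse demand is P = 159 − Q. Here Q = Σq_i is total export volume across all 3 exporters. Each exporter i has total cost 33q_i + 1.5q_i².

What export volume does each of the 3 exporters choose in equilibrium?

A representative exporter's profit is π_i = q_i(159 − Q) − 33q_i − 1.5q_i², with Q = q_i + Σ_{j≠i} q_j.
First-order condition: 126 − 5q_i − Σ_{j≠i} q_j = 0.
With identical exporters, set every q_j = q: then 126 − 5q − 2q = 0, i.e. q = 126/7 = 18.

18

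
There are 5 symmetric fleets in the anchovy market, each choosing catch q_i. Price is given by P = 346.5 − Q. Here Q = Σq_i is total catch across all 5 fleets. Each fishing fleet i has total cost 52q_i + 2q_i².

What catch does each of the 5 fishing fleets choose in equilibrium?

29.45

A representative fishing fleet's profit is π_i = q_i(346.5 − Q) − 52q_i − 2q_i², with Q = q_i + Σ_{j≠i} q_j.
First-order condition: 294.5 − 6q_i − Σ_{j≠i} q_j = 0.
In a symmetric equilibrium every fishing fleet chooses the same q, so Σ_{j≠i} q_j = 4q. The condition becomes 294.5 − 10q = 0, giving q = 294.5/10 = 29.45.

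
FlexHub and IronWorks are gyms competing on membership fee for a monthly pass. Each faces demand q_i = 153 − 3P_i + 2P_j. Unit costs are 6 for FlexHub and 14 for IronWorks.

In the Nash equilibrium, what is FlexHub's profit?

FlexHub's profit: π = (P_{FlexHub} − 6)(153 − 3P_{FlexHub} + 2P_{IronWorks}).
∂π/∂P_{FlexHub} = 171 − 6P_{FlexHub} + 2P_{IronWorks} = 0 ⇒ P_{FlexHub} = 28.5 + (1/3)P_{IronWorks}.
Similarly P_{IronWorks} = 32.5 + (1/3)P_{FlexHub}.
Substituting the second reaction function into the first: P_{FlexHub} = 28.5 + (1/3)(32.5 + (1/3)P_{FlexHub}), which gives (8/9)P_{FlexHub} = 118/3 ⇒ P_{FlexHub} = 44.25.
Then P_{IronWorks} = 32.5 + (1/3)·44.25 = 47.25.
q_{FlexHub} = 153 − 3·44.25 + 2·47.25 = 114.75.
Profit = (44.25 − 6)·114.75 = 4389.1875.

4389.1875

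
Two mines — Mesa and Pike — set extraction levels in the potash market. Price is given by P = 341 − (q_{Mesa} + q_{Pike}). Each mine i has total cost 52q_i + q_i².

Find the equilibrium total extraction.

115.6

Mine Mesa's profit: π = q_{Mesa}(341 − (q_{Mesa} + q_{Pike})) − 52q_{Mesa} − q_{Mesa}².
∂π/∂q_{Mesa} = 289 − 4q_{Mesa} − q_{Pike} = 0, so q_{Mesa} = 72.25 − 0.25q_{Pike}.
Setting q_{Mesa} = q_{Pike} in the reaction function: q_{Mesa} = 72.25 − 0.25q_{Mesa}, so q_{Mesa} = 72.25 / 1.25 = 57.8.
Total extraction: 57.8 + 57.8 = 115.6.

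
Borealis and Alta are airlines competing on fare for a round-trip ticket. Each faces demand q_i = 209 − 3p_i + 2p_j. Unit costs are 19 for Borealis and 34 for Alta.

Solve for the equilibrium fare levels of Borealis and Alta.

Borealis's profit: π = (p_{Borealis} − 19)(209 − 3p_{Borealis} + 2p_{Alta}).
∂π/∂p_{Borealis} = 266 − 6p_{Borealis} + 2p_{Alta} = 0 ⇒ p_{Borealis} = 133/3 + (1/3)p_{Alta}.
Similarly p_{Alta} = 311/6 + (1/3)p_{Borealis}.
Plugging p_{Alta} into Borealis's best response: p_{Borealis} = 133/3 + (1/3)(311/6 + (1/3)p_{Borealis}) ⇒ (8/9)p_{Borealis} = 1109/18, so p_{Borealis} = 69.3125.
Then p_{Alta} = 311/6 + (1/3)·69.3125 = 74.9375.

69.3125, 74.9375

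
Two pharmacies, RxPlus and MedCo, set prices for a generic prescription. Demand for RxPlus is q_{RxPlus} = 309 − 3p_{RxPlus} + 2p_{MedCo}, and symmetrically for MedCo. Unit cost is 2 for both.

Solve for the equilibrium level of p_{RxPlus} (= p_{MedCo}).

RxPlus's profit: π = (p_{RxPlus} − 2)(309 − 3p_{RxPlus} + 2p_{MedCo}).
∂π/∂p_{RxPlus} = 315 − 6p_{RxPlus} + 2p_{MedCo} = 0 ⇒ p_{RxPlus} = 52.5 + (1/3)p_{MedCo}.
By symmetry p_{MedCo} = p_{RxPlus}; substituting into the reaction function, (2/3)p_{RxPlus} = 52.5 and p_{RxPlus} = 78.75.

78.75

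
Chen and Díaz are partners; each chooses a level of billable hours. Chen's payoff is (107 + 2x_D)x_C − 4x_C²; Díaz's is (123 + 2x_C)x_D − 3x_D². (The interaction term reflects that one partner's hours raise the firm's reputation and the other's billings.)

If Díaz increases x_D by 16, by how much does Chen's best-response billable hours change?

Expanding Chen's payoff: 107x_C + 2x_Dx_C − 4x_C².
∂π/∂x_C = 107 + 2x_D − 8x_C = 0, so x_C = 13.375 + 0.25x_D.
The reaction-function slope is 0.25, so a 16-unit rise in x_D moves x_C by 0.25 × 16 = 4. Chen's best response rises — the actions are strategic complements.

4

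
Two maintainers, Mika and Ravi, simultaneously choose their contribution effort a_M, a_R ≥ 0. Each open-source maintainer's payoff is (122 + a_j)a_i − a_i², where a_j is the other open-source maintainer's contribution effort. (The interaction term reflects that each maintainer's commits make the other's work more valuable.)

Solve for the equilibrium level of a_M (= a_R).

Mika's payoff is (122 + a_R)a_M − a_M².
∂π/∂a_M = 122 + a_R − 2a_M = 0, so a_M = 61 + 0.5a_R.
The game is symmetric, so in equilibrium a_R = a_M: the reaction function gives 0.5a_M = 61, hence a_M = 122.

122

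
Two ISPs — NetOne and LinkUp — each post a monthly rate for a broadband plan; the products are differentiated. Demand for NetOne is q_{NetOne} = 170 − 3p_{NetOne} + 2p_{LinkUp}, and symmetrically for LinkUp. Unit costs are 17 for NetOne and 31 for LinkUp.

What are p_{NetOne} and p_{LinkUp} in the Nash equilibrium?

NetOne's profit: π = (p_{NetOne} − 17)(170 − 3p_{NetOne} + 2p_{LinkUp}).
∂π/∂p_{NetOne} = 221 − 6p_{NetOne} + 2p_{LinkUp} = 0 ⇒ p_{NetOne} = 221/6 + (1/3)p_{LinkUp}.
Similarly p_{LinkUp} = 263/6 + (1/3)p_{NetOne}.
Solving the two reaction functions simultaneously: (1 − (1/3)(1/3))p_{NetOne} = 221/6 + (1/3)·(263/6), so (8/9)p_{NetOne} = 463/9 and p_{NetOne} = 57.875.
Then p_{LinkUp} = 263/6 + (1/3)·57.875 = 63.125.

57.875, 63.125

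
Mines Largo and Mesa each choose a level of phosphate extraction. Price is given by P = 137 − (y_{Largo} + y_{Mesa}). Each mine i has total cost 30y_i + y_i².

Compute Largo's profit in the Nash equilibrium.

915.92

Mine Largo's profit: π = y_{Largo}(137 − (y_{Largo} + y_{Mesa})) − 30y_{Largo} − y_{Largo}².
∂π/∂y_{Largo} = 107 − 4y_{Largo} − y_{Mesa} = 0, so y_{Largo} = 26.75 − 0.25y_{Mesa}.
The game is symmetric, so in equilibrium y_{Mesa} = y_{Largo}: the reaction function gives 1.25y_{Largo} = 26.75, hence y_{Largo} = 21.4.
Price P = 137 − 42.8 = 94.2.
Largo's profit: (94.2 − 30)·21.4 − (21.4)² = 915.92.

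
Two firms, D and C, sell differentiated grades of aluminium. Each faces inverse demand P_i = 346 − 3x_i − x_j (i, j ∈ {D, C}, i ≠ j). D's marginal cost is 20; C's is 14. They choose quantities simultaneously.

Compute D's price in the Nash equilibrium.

Firm D's profit: π = x_D(346 − 3x_D − x_C) − 20x_D.
∂π/∂x_D = 326 − 6x_D − x_C = 0 ⇒ x_D = 163/3 − (1/6)x_C.
Similarly x_C = 166/3 − (1/6)x_D.
Plugging x_C into D's best response: x_D = 163/3 − (1/6)(166/3 − (1/6)x_D) ⇒ (35/36)x_D = 406/9, so x_D = 46.4.
Then x_C = 166/3 − (1/6)·46.4 = 47.6.
P_D = 346 − 3·46.4 − 47.6 = 159.2.

159.2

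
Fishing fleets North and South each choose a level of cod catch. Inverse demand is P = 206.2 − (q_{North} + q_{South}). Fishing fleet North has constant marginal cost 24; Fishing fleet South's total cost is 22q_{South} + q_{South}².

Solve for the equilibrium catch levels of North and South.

77.8, 26.6

Fishing fleet North's profit: π = q_{North}(206.2 − (q_{North} + q_{South})) − 24q_{North}.
∂π/∂q_{North} = 182.2 − 2q_{North} − q_{South} = 0, so q_{North} = 91.1 − 0.5q_{South}.
For South: ∂π/∂q_{South} = 184.2 − 4q_{South} − q_{North} = 0 ⇒ q_{South} = 46.05 − 0.25q_{North}.
Plugging q_{South} into North's best response: q_{North} = 91.1 − 0.5(46.05 − 0.25q_{North}) ⇒ 0.875q_{North} = 68.075, so q_{North} = 77.8.
Then q_{South} = 46.05 − 0.25·77.8 = 26.6.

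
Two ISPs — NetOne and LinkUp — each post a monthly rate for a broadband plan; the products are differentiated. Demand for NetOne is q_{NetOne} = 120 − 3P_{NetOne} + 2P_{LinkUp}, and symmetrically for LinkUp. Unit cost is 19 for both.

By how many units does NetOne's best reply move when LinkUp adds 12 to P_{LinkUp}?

NetOne's profit: π = (P_{NetOne} − 19)(120 − 3P_{NetOne} + 2P_{LinkUp}).
∂π/∂P_{NetOne} = 177 − 6P_{NetOne} + 2P_{LinkUp} = 0 ⇒ P_{NetOne} = 29.5 + (1/3)P_{LinkUp}.
The reaction-function slope is 1/3, so a 12-unit rise in P_{LinkUp} moves P_{NetOne} by 1/3 × 12 = 4. NetOne's best response rises — the actions are strategic complements.

4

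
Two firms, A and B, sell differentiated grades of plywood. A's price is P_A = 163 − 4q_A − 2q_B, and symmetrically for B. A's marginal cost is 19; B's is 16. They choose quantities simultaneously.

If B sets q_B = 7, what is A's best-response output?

16.25

Firm A's profit: π = q_A(163 − 4q_A − 2q_B) − 19q_A.
∂π/∂q_A = 144 − 8q_A − 2q_B = 0 ⇒ q_A = 18 − 0.25q_B.
At q_B = 7: q_A = 18 − 0.25·7 = 16.25.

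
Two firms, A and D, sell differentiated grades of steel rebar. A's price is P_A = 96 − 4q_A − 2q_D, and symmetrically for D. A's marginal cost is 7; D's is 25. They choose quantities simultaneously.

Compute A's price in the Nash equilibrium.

Firm A's profit: π = q_A(96 − 4q_A − 2q_D) − 7q_A.
∂π/∂q_A = 89 − 8q_A − 2q_D = 0 ⇒ q_A = 11.125 − 0.25q_D.
Similarly q_D = 8.875 − 0.25q_A.
Solving the two reaction functions simultaneously: (1 − (−0.25)(−0.25))q_A = 11.125 − 0.25·8.875, so 0.9375q_A = 285/32 and q_A = 9.5.
Then q_D = 8.875 − 0.25·9.5 = 6.5.
P_A = 96 − 4·9.5 − 2·6.5 = 45.

45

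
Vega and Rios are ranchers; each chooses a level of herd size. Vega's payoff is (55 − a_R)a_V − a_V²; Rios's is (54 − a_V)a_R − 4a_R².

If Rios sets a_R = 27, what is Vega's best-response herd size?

14

Expanding Vega's payoff: 55a_V − a_Ra_V − a_V².
∂π/∂a_V = 55 − a_R − 2a_V = 0, so a_V = 27.5 − 0.5a_R.
At a_R = 27: a_V = 27.5 − 0.5·27 = 14.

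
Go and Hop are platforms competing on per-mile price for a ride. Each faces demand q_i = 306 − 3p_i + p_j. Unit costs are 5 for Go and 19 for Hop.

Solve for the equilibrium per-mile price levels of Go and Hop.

65.4, 71.4

Go's profit: π = (p_{Go} − 5)(306 − 3p_{Go} + p_{Hop}).
∂π/∂p_{Go} = 321 − 6p_{Go} + p_{Hop} = 0 ⇒ p_{Go} = 53.5 + (1/6)p_{Hop}.
Similarly p_{Hop} = 60.5 + (1/6)p_{Go}.
Plugging p_{Hop} into Go's best response: p_{Go} = 53.5 + (1/6)(60.5 + (1/6)p_{Go}) ⇒ (35/36)p_{Go} = 763/12, so p_{Go} = 65.4.
Then p_{Hop} = 60.5 + (1/6)·65.4 = 71.4.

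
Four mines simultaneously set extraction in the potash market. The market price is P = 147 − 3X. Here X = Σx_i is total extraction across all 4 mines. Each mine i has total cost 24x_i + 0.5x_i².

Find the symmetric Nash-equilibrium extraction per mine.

7.6875

A representative mine's profit is π_i = x_i(147 − 3X) − 24x_i − 0.5x_i², with X = x_i + Σ_{j≠i} x_j.
First-order condition: 123 − 7x_i − 3Σ_{j≠i} x_j = 0.
With identical mines, set every x_j = x: then 123 − 7x − 9x = 0, i.e. x = 123/16 = 7.6875.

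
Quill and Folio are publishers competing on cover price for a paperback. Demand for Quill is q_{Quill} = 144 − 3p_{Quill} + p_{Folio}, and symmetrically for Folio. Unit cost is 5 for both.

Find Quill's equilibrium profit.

Quill's profit: π = (p_{Quill} − 5)(144 − 3p_{Quill} + p_{Folio}).
∂π/∂p_{Quill} = 159 − 6p_{Quill} + p_{Folio} = 0 ⇒ p_{Quill} = 26.5 + (1/6)p_{Folio}.
By symmetry p_{Folio} = p_{Quill}; substituting into the reaction function, (5/6)p_{Quill} = 26.5 and p_{Quill} = 31.8.
q_{Quill} = 144 − 3·31.8 + 31.8 = 80.4.
Profit = (31.8 − 5)·80.4 = 2154.72.

2154.72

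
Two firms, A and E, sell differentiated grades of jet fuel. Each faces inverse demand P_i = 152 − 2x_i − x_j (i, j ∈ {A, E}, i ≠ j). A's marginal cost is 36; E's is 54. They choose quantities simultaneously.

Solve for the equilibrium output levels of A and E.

24.4, 18.4

Firm A's profit: π = x_A(152 − 2x_A − x_E) − 36x_A.
∂π/∂x_A = 116 − 4x_A − x_E = 0 ⇒ x_A = 29 − 0.25x_E.
Similarly x_E = 24.5 − 0.25x_A.
Solving the two reaction functions simultaneously: (1 − (−0.25)(−0.25))x_A = 29 − 0.25·24.5, so 0.9375x_A = 22.875 and x_A = 24.4.
Then x_E = 24.5 − 0.25·24.4 = 18.4.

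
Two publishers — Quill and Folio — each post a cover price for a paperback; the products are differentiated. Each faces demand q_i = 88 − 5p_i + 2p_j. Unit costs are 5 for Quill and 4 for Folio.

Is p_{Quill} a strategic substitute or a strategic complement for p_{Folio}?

Quill's profit: π = (p_{Quill} − 5)(88 − 5p_{Quill} + 2p_{Folio}).
∂π/∂p_{Quill} = 113 − 10p_{Quill} + 2p_{Folio} = 0 ⇒ p_{Quill} = 11.3 + 0.2p_{Folio}.
The best-response slope dp_{Quill}/dp_{Folio} = 0.2 > 0: the reaction function is upward-sloping, so the choices are strategic complements.

strategic complements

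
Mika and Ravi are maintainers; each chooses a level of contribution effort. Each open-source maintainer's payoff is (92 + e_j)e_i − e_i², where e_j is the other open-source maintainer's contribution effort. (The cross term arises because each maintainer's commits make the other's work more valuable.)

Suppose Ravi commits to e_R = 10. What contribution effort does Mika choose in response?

51

Mika's payoff is (92 + e_R)e_M − e_M².
∂π/∂e_M = 92 + e_R − 2e_M = 0, so e_M = 46 + 0.5e_R.
At e_R = 10: e_M = 46 + 0.5·10 = 51.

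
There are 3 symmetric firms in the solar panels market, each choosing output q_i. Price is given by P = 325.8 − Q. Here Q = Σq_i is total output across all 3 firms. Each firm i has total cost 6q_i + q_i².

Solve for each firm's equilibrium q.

53.3

A representative firm's profit is π_i = q_i(325.8 − Q) − 6q_i − q_i², with Q = q_i + Σ_{j≠i} q_j.
First-order condition: 319.8 − 4q_i − Σ_{j≠i} q_j = 0.
Imposing symmetry (q_j = q for all j) turns Σ_{j≠i} q_j into 2q, so 319.8 = 6q and q = 53.3.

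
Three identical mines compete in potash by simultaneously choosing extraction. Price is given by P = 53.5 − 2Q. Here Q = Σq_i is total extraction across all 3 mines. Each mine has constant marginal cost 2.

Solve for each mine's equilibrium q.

A representative mine's profit is π_i = q_i(53.5 − 2Q) − 2q_i, with Q = q_i + Σ_{j≠i} q_j.
First-order condition: 51.5 − 4q_i − 2Σ_{j≠i} q_j = 0.
With identical mines, set every q_j = q: then 51.5 − 4q − 4q = 0, i.e. q = 51.5/8 = 6.4375.

6.4375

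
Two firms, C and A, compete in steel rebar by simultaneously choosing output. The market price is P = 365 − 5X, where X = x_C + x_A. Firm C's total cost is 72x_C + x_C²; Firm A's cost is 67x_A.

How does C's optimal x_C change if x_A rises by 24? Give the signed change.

Firm C's profit: π = x_C(365 − 5(x_C + x_A)) − 72x_C − x_C².
∂π/∂x_C = 293 − 12x_C − 5x_A = 0, so x_C = 293/12 − (5/12)x_A.
The reaction-function slope is −5/12, so a 24-unit rise in x_A moves x_C by −5/12 × 24 = −10. C's best response falls — the actions are strategic substitutes.

-10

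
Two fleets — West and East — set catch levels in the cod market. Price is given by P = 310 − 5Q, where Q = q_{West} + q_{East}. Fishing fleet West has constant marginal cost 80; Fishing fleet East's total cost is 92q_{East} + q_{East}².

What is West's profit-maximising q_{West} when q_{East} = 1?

22.5

Fishing fleet West's profit: π = q_{West}(310 − 5(q_{West} + q_{East})) − 80q_{West}.
∂π/∂q_{West} = 230 − 10q_{West} − 5q_{East} = 0, so q_{West} = 23 − 0.5q_{East}.
At q_{East} = 1: q_{West} = 23 − 0.5·1 = 22.5.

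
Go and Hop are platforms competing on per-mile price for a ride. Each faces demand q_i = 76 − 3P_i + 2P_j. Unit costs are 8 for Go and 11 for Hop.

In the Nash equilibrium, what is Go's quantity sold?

Go's profit: π = (P_{Go} − 8)(76 − 3P_{Go} + 2P_{Hop}).
∂π/∂P_{Go} = 100 − 6P_{Go} + 2P_{Hop} = 0 ⇒ P_{Go} = 50/3 + (1/3)P_{Hop}.
Similarly P_{Hop} = 109/6 + (1/3)P_{Go}.
Plugging P_{Hop} into Go's best response: P_{Go} = 50/3 + (1/3)(109/6 + (1/3)P_{Go}) ⇒ (8/9)P_{Go} = 409/18, so P_{Go} = 25.5625.
Then P_{Hop} = 109/6 + (1/3)·25.5625 = 26.6875.
q_{Go} = 76 − 3·25.5625 + 2·26.6875 = 52.6875.

52.6875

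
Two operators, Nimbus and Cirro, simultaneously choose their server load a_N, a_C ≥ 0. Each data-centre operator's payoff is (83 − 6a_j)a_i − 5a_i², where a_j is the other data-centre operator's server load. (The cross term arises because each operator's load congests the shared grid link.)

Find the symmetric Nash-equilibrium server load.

5.1875

Nimbus's payoff is (83 − 6a_C)a_N − 5a_N².
∂π/∂a_N = 83 − 6a_C − 10a_N = 0, so a_N = 8.3 − 0.6a_C.
The game is symmetric, so in equilibrium a_C = a_N: the reaction function gives 1.6a_N = 8.3, hence a_N = 5.1875.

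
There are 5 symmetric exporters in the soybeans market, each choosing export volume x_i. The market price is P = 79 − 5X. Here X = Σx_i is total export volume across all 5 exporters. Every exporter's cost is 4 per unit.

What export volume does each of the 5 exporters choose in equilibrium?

A representative exporter's profit is π_i = x_i(79 − 5X) − 4x_i, with X = x_i + Σ_{j≠i} x_j.
First-order condition: 75 − 10x_i − 5Σ_{j≠i} x_j = 0.
With identical exporters, set every x_j = x: then 75 − 10x − 20x = 0, i.e. x = 75/30 = 2.5.

2.5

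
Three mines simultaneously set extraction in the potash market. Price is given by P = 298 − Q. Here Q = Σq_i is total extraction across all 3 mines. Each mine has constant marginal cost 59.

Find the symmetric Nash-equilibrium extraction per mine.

A representative mine's profit is π_i = q_i(298 − Q) − 59q_i, with Q = q_i + Σ_{j≠i} q_j.
First-order condition: 239 − 2q_i − Σ_{j≠i} q_j = 0.
Imposing symmetry (q_j = q for all j) turns Σ_{j≠i} q_j into 2q, so 239 = 4q and q = 59.75.

59.75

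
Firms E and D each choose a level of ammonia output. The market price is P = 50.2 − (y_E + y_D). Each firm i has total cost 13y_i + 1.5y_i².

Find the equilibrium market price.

37.8

Firm E's profit: π = y_E(50.2 − (y_E + y_D)) − 13y_E − 1.5y_E².
∂π/∂y_E = 37.2 − 5y_E − y_D = 0, so y_E = 7.44 − 0.2y_D.
Setting y_E = y_D in the reaction function: y_E = 7.44 − 0.2y_E, so y_E = 7.44 / 1.2 = 6.2.
Equilibrium price: P = 50.2 − 12.4 = 37.8.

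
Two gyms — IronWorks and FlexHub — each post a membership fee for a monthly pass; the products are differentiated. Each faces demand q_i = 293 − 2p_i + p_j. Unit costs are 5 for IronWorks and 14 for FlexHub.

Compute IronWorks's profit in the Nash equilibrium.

IronWorks's profit: π = (p_{IronWorks} − 5)(293 − 2p_{IronWorks} + p_{FlexHub}).
∂π/∂p_{IronWorks} = 303 − 4p_{IronWorks} + p_{FlexHub} = 0 ⇒ p_{IronWorks} = 75.75 + 0.25p_{FlexHub}.
Similarly p_{FlexHub} = 80.25 + 0.25p_{IronWorks}.
Solving the two reaction functions simultaneously: (1 − (0.25)(0.25))p_{IronWorks} = 75.75 + 0.25·80.25, so 0.9375p_{IronWorks} = 95.8125 and p_{IronWorks} = 102.2.
Then p_{FlexHub} = 80.25 + 0.25·102.2 = 105.8.
q_{IronWorks} = 293 − 2·102.2 + 105.8 = 194.4.
Profit = (102.2 − 5)·194.4 = 18895.68.

18895.68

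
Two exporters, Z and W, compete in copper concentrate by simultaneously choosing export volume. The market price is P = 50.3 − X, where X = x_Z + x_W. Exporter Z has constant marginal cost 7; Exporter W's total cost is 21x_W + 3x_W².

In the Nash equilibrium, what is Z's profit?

Exporter Z's profit: π = x_Z(50.3 − (x_Z + x_W)) − 7x_Z.
∂π/∂x_Z = 43.3 − 2x_Z − x_W = 0, so x_Z = 21.65 − 0.5x_W.
For W: ∂π/∂x_W = 29.3 − 8x_W − x_Z = 0 ⇒ x_W = 3.6625 − 0.125x_Z.
Solving the two reaction functions simultaneously: (1 − (−0.5)(−0.125))x_Z = 21.65 − 0.5·3.6625, so 0.9375x_Z = 3171/160 and x_Z = 21.14.
Then x_W = 3.6625 − 0.125·21.14 = 1.02.
Price P = 50.3 − 22.16 = 28.14.
Z's profit: (28.14 − 7)·21.14 = 446.8996.

446.8996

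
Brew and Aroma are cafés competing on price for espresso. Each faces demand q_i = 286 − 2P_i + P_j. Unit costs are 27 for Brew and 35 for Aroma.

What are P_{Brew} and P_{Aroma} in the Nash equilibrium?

Brew's profit: π = (P_{Brew} − 27)(286 − 2P_{Brew} + P_{Aroma}).
∂π/∂P_{Brew} = 340 − 4P_{Brew} + P_{Aroma} = 0 ⇒ P_{Brew} = 85 + 0.25P_{Aroma}.
Similarly P_{Aroma} = 89 + 0.25P_{Brew}.
Substituting the second reaction function into the first: P_{Brew} = 85 + 0.25(89 + 0.25P_{Brew}), which gives 0.9375P_{Brew} = 107.25 ⇒ P_{Brew} = 114.4.
Then P_{Aroma} = 89 + 0.25·114.4 = 117.6.

114.4, 117.6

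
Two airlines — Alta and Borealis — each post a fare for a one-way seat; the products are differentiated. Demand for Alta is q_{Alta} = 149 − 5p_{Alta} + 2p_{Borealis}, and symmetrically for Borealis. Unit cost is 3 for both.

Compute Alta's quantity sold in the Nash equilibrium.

Alta's profit: π = (p_{Alta} − 3)(149 − 5p_{Alta} + 2p_{Borealis}).
∂π/∂p_{Alta} = 164 − 10p_{Alta} + 2p_{Borealis} = 0 ⇒ p_{Alta} = 16.4 + 0.2p_{Borealis}.
The game is symmetric, so in equilibrium p_{Borealis} = p_{Alta}: the reaction function gives 0.8p_{Alta} = 16.4, hence p_{Alta} = 20.5.
q_{Alta} = 149 − 5·20.5 + 2·20.5 = 87.5.

87.5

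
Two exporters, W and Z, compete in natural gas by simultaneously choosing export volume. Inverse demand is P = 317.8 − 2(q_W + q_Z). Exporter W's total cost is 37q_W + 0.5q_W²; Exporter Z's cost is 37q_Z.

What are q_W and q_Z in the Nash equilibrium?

Exporter W's profit: π = q_W(317.8 − 2(q_W + q_Z)) − 37q_W − 0.5q_W².
∂π/∂q_W = 280.8 − 5q_W − 2q_Z = 0, so q_W = 56.16 − 0.4q_Z.
For Z: ∂π/∂q_Z = 280.8 − 4q_Z − 2q_W = 0 ⇒ q_Z = 70.2 − 0.5q_W.
Plugging q_Z into W's best response: q_W = 56.16 − 0.4(70.2 − 0.5q_W) ⇒ 0.8q_W = 28.08, so q_W = 35.1.
Then q_Z = 70.2 − 0.5·35.1 = 52.65.

35.1, 52.65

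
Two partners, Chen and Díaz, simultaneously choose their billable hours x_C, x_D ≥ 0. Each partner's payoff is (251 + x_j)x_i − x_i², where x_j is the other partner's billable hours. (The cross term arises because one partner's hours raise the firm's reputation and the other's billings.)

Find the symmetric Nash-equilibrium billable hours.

251

Chen's payoff is (251 + x_D)x_C − x_C².
∂π/∂x_C = 251 + x_D − 2x_C = 0, so x_C = 125.5 + 0.5x_D.
Setting x_C = x_D in the reaction function: x_C = 125.5 + 0.5x_C, so x_C = 125.5 / 0.5 = 251.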